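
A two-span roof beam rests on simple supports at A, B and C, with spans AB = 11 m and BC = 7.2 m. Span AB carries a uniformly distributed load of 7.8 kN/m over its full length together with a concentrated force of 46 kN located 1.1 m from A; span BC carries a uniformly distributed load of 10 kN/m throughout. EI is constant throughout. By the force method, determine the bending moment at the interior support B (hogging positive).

M_B = 112.1 kN·m

Insert a hinge at B; M_B is the redundant, and each span becomes simply supported.
Rotations at B on the released spans (each span's end-slope, ×1/EI):
  span AB: UDL 7.8: wL³/(24EI) = 432.6/EI
  span AB: point load 46 at a = 1.1: Pab(L + a)/(6LEI) = 91.84/EI
  span BC: UDL 10: wL³/(24EI) = 155.5/EI
  relative rotation θ_0 = (524.4 + 155.5)/EI = 679.9/EI
A unit hogging moment at B produces rotation L₁/(3EI) + L₂/(3EI) = 6.067/EI.
Slope continuity at B: θ_0 = M_B·6.067/EI, so M_B = 679.9/6.067 = 112.1 kN·m (hogging).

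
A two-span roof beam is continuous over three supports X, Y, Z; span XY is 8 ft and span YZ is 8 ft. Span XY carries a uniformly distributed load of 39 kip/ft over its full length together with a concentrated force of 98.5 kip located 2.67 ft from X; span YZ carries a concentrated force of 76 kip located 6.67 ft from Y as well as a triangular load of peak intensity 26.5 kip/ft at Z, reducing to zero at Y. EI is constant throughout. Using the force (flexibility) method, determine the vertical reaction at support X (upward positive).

R_X = 185.6 kip

Take M_Y as the redundant. Released structure: two simple spans XY and YZ with a hinge at Y.
Rotations at Y on the released spans (each span's end-slope, ×1/EI):
  span XY: UDL 39: wL³/(24EI) = 832/EI
  span XY: point load 98.5 at a = 2.67: Pab(L + a)/(6LEI) = 311.6/EI
  span YZ: point load 76 at a = 6.67: Pab(L + b)/(6LEI) = 131/EI
  span YZ: triangular load, peak 26.5: 7w₀L³/(360EI) = 263.8/EI
  relative rotation θ_0 = (1144 + 394.9)/EI = 1538/EI
A unit hogging moment at Y produces rotation L₁/(3EI) + L₂/(3EI) = 5.333/EI.
Compatibility: M_Y·(L₁+L₂)/(3EI) = θ_0, giving M_Y = 288.5 kip·ft (hogging).
Span XY, ΣM about X with M_Y applied at Y: R_Y^{XY}·8 = 1511 + 288.5, so R_Y^{XY} = 224.9 kip and R_X = 410.5 − 224.9 = 185.6 kip.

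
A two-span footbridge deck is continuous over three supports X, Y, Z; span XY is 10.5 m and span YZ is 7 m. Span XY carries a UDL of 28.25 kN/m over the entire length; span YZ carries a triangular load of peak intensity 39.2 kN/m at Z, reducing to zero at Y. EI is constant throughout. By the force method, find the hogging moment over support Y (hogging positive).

M_Y = 278.4 kN·m

Release continuity at Y by inserting a hinge; the redundant is the internal moment M_Y. The primary structure is two simply-supported spans XY and YZ.
Discontinuity in slope at Y on the released structure — sum the simple-span end rotations:
  span XY: UDL 28.25: wL³/(24EI) = 1363/EI
  span YZ: triangular load, peak 39.2: 7w₀L³/(360EI) = 261.4/EI
  relative rotation θ_0 = (1363 + 261.4)/EI = 1624/EI
A unit hogging moment at Y produces rotation L₁/(3EI) + L₂/(3EI) = 5.833/EI.
Slope continuity at Y: θ_0 = M_Y·5.833/EI, so M_Y = 1624/5.833 = 278.4 kN·m (hogging).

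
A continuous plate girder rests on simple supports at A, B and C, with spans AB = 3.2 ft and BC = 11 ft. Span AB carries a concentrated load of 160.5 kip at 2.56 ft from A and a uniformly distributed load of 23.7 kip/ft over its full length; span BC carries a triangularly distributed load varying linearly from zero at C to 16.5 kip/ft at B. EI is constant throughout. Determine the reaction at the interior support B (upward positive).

Release continuity at B by inserting a hinge; the redundant is the internal moment M_B. The primary structure is two simply-supported spans AB and BC.
Discontinuity in slope at B on the released structure — sum the simple-span end rotations:
  span AB: point load 160.5 at a = 2.56: Pab(L + a)/(6LEI) = 78.89/EI
  span AB: UDL 23.7: wL³/(24EI) = 32.36/EI
  span BC: triangular load, peak 16.5: w₀L³/(45EI) = 488/EI
  relative rotation θ_0 = (111.2 + 488)/EI = 599.3/EI
A unit hogging moment at B produces rotation L₁/(3EI) + L₂/(3EI) = 4.733/EI.
Slope continuity at B: θ_0 = M_B·4.733/EI, so M_B = 599.3/4.733 = 126.6 kip·ft (hogging).
Span AB, ΣM about A with M_B applied at B: R_B^{AB}·3.2 = 532.2 + 126.6, so R_B^{AB} = 205.9 kip and R_A = 236.3 − 205.9 = 30.45 kip.
Span BC, ΣM about C: R_B^{BC}·11 = 665.5 + 126.6, so R_B^{BC} = 72.01 kip and R_C = 90.75 − 72.01 = 18.74 kip.
R_B = 205.9 + 72.01 = 277.9 kip.

R_B = 277.9 kip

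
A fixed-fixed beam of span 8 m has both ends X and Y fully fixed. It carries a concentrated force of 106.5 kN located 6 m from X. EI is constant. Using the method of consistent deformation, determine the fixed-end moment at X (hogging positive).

M_X = 39.94 kN·m

Release both end moments; the primary structure is a simply-supported span XY with redundants M_X and M_Y.
End rotations of the released simple span under the applied load (×1/EI):
  at X: point load 106.5 at a = 6: Pab(L + b)/(6LEI) = 266.2/EI
  at Y: point load 106.5 at a = 6: Pab(L + a)/(6LEI) = 372.8/EI
  θ_X0 = 266.2/EI,  θ_Y0 = 372.8/EI
Flexibility coefficients: a unit moment at one end gives L/(3EI) there and L/(6EI) at the far end, so f₁₁ = f₂₂ = 2.667/EI and f₁₂ = f₂₁ = 1.333/EI.
Compatibility — zero rotation at each built-in end:
  2.667 M_X + 1.333 M_Y = 266.2
  1.333 M_X + 2.667 M_Y = 372.8
Solving the pair gives M_X = 39.94 kN·m and M_Y = 119.8 kN·m (hogging).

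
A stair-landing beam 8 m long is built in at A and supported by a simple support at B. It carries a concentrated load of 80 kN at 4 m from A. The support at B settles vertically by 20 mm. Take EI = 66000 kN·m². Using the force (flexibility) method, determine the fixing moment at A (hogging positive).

Release the roller at B. Primary structure: cantilever fixed at A.
Primary-structure tip deflection at B by superposition:
  point load 80 at a = 4: Pa²(3L − a)/(6EI) = 4267/EI
Tip deflection under a unit load at B: L³/(3EI) = 170.7/EI.
With EI = 66000 kN·m²: δ_0 = 0.064646 m and δ_{BB} = 0.002586 m/kN.
Compatibility — the beam at B must follow the support down by 0.02 m: δ_0 − R_B·δ_{BB} = 0.02, so R_B = (0.064646 − 0.02)/0.002586 = 17.27 kN.
Moment equilibrium about A: M_A = Σ(load moments about A) − R_B·L = 320 − 17.27×8 = 181.9 kN·m.

M_A = 181.9 kN·m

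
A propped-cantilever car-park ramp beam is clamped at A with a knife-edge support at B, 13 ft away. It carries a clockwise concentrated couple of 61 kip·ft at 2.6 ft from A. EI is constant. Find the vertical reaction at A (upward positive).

R_A = -2.534 kip

Choose R_B as the redundant. The primary structure is the cantilever fixed at A.
Free-end deflection of the primary structure under the applied loading (downward +):
  clockwise couple 61 at a = 2.6: M₀a(2L − a)/(2EI) = 1856/EI
Flexibility coefficient — unit upward force at B: δ_{BB} = L³/(3EI) = 732.3/EI.
The prop prevents deflection at B: R_B = δ_0/δ_{BB} = 1856/732.3 = 2.534 kip.
Vertical equilibrium: R_A = ΣP − R_B = 0 − 2.534 = -2.534 kip.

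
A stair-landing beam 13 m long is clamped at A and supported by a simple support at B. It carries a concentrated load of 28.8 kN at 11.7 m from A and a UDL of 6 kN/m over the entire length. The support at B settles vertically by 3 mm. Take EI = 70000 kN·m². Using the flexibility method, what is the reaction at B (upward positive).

R_B = 53.46 kN

Remove the prop at B; the released (primary) structure is a cantilever built in at A.
Free-end deflection of the primary structure under the applied loading (downward +):
  point load 28.8 at a = 11.7: Pa²(3L − a)/(6EI) = 17938/EI
  UDL 6: wL⁴/(8EI) = 21421/EI
  δ_0 = 39359/EI
Flexibility coefficient — unit upward force at B: δ_{BB} = L³/(3EI) = 732.3/EI.
With EI = 70000 kN·m²: δ_0 = 0.56227 m and δ_{BB} = 0.010462 m/kN.
Compatibility — the beam at B must follow the support down by 0.003 m: δ_0 − R_B·δ_{BB} = 0.003, so R_B = (0.56227 − 0.003)/0.010462 = 53.46 kN.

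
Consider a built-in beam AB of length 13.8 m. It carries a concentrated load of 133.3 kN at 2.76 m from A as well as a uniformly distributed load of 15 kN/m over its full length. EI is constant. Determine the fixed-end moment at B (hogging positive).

M_B = 296.9 kN·m

Take the two fixed-end moments M_A, M_B as redundants; the released structure is the simple span AB.
On the primary (simply-supported) span, the end slopes from the loading are:
  at A: point load 133.3 at a = 2.76: Pab(L + b)/(6LEI) = 1219/EI
  at B: point load 133.3 at a = 2.76: Pab(L + a)/(6LEI) = 812.3/EI
  at A: UDL 15: wL³/(24EI) = 1643/EI
  at B: UDL 15: wL³/(24EI) = 1643/EI
  θ_A0 = 2861/EI,  θ_B0 = 2455/EI
Flexibility coefficients: a unit moment at one end gives L/(3EI) there and L/(6EI) at the far end, so f₁₁ = f₂₂ = 4.6/EI and f₁₂ = f₂₁ = 2.3/EI.
Compatibility — zero rotation at each built-in end:
  4.6 M_A + 2.3 M_B = 2861
  2.3 M_A + 4.6 M_B = 2455
Solving the pair gives M_A = 473.5 kN·m and M_B = 296.9 kN·m (hogging).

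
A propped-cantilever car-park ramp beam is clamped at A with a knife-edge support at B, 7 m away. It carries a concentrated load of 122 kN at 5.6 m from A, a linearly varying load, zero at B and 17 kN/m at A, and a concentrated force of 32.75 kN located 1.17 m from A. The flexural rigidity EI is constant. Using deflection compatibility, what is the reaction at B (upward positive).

R_B = 99.08 kN

Take the reaction at B as the redundant and release it; the primary structure is a cantilever fixed at A.
Primary-structure tip deflection at B by superposition:
  point load 122 at a = 5.6: Pa²(3L − a)/(6EI) = 9820/EI
  triangular load, peak 17 at the fixed end: w₀L⁴/(30EI) = 1361/EI
  point load 32.75 at a = 1.17: Pa²(3L − a)/(6EI) = 148.2/EI
  δ_0 = 11329/EI
Tip deflection under a unit load at B: L³/(3EI) = 114.3/EI.
The prop prevents deflection at B: R_B = δ_0/δ_{BB} = 11329/114.3 = 99.08 kN.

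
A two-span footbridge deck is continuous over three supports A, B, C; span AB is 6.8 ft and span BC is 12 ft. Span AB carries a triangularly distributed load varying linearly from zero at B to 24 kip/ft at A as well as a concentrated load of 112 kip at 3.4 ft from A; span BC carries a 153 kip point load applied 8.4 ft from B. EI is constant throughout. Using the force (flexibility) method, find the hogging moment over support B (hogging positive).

Insert a hinge at B; M_B is the redundant, and each span becomes simply supported.
Discontinuity in slope at B on the released structure — sum the simple-span end rotations:
  span AB: triangular load, peak 24: 7w₀L³/(360EI) = 146.7/EI
  span AB: point load 112 at a = 3.4: Pab(L + a)/(6LEI) = 323.7/EI
  span BC: point load 153 at a = 8.4: Pab(L + b)/(6LEI) = 1002/EI
  relative rotation θ_0 = (470.4 + 1002)/EI = 1473/EI
A unit hogging moment at B produces rotation L₁/(3EI) + L₂/(3EI) = 6.267/EI.
Compatibility: M_B·(L₁+L₂)/(3EI) = θ_0, giving M_B = 235 kip·ft (hogging).

M_B = 235 kip·ft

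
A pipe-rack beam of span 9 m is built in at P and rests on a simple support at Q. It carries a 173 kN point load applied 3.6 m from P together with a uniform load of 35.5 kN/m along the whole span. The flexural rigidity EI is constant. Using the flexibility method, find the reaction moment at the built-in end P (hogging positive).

M_P = 658.4 kN·m

Take the reaction at Q as the redundant and release it; the primary structure is a cantilever fixed at P.
Primary-structure tip deflection at Q by superposition:
  point load 173 at a = 3.6: Pa²(3L − a)/(6EI) = 8744/EI
  UDL 35.5: wL⁴/(8EI) = 29114/EI
  δ_0 = 37859/EI
Tip deflection under a unit load at Q: L³/(3EI) = 243/EI.
The prop prevents deflection at Q: R_Q = δ_0/δ_{QQ} = 37859/243 = 155.8 kN.
Moment equilibrium about P: M_P = Σ(load moments about P) − R_Q·L = 2061 − 155.8×9 = 658.4 kN·m.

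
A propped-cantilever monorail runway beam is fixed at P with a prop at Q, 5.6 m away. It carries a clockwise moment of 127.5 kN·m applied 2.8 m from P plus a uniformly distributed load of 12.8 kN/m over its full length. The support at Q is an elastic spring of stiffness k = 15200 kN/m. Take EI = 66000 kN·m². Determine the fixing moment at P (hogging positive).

M_P = 54.54 kN·m

Choose R_Q as the redundant. The primary structure is the cantilever fixed at P.
Downward deflection at the released point Q due to the loads:
  clockwise couple 127.5 at a = 2.8: M₀a(2L − a)/(2EI) = 1499/EI
  UDL 12.8: wL⁴/(8EI) = 1574/EI
  δ_0 = 3073/EI
Tip deflection under a unit load at Q: L³/(3EI) = 58.54/EI.
With EI = 66000 kN·m²: δ_0 = 0.046559 m and δ_{QQ} = 0.000887 m/kN.
Compatibility — the spring shortens by R_Q/k under the reaction it provides: δ_0 − R_Q·δ_{QQ} = R_Q/k. With 1/k = 0.000066 m/kN, R_Q = δ_0 / (δ_{QQ} + 1/k) = 0.046559 / (0.000887 + 0.000066) = 48.87 kN.
Moment equilibrium about P: M_P = Σ(load moments about P) − R_Q·L = 328.2 − 48.87×5.6 = 54.54 kN·m.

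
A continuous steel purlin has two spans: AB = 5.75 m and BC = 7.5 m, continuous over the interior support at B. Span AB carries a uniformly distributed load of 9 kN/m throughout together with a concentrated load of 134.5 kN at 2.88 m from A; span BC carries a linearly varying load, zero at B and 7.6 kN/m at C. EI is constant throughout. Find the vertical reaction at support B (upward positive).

Insert a hinge at B; M_B is the redundant, and each span becomes simply supported.
Rotations at B on the released spans (each span's end-slope, ×1/EI):
  span AB: UDL 9: wL³/(24EI) = 71.29/EI
  span AB: point load 134.5 at a = 2.88: Pab(L + a)/(6LEI) = 278.1/EI
  span BC: triangular load, peak 7.6: 7w₀L³/(360EI) = 62.34/EI
  relative rotation θ_0 = (349.4 + 62.34)/EI = 411.7/EI
A unit hogging moment at B produces rotation L₁/(3EI) + L₂/(3EI) = 4.417/EI.
Slope continuity at B: θ_0 = M_B·4.417/EI, so M_B = 411.7/4.417 = 93.22 kN·m (hogging).
Span AB, ΣM about A with M_B applied at B: R_B^{AB}·5.75 = 536.1 + 93.22, so R_B^{AB} = 109.5 kN and R_A = 186.2 − 109.5 = 76.8 kN.
Span BC, ΣM about C: R_B^{BC}·7.5 = 71.25 + 93.22, so R_B^{BC} = 21.93 kN and R_C = 28.5 − 21.93 = 6.571 kN.
R_B = 109.5 + 21.93 = 131.4 kN.

R_B = 131.4 kN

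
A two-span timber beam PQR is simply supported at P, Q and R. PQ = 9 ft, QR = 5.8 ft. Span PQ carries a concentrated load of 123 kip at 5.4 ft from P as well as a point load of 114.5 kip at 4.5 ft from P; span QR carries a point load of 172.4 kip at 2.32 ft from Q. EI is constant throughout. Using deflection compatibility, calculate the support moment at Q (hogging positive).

M_Q = 322 kip·ft

Take M_Q as the redundant. Released structure: two simple spans PQ and QR with a hinge at Q.
Rotations at Q on the released spans (each span's end-slope, ×1/EI):
  span PQ: point load 123 at a = 5.4: Pab(L + a)/(6LEI) = 637.6/EI
  span PQ: point load 114.5 at a = 4.5: Pab(L + a)/(6LEI) = 579.7/EI
  span QR: point load 172.4 at a = 2.32: Pab(L + b)/(6LEI) = 371.2/EI
  relative rotation θ_0 = (1217 + 371.2)/EI = 1588/EI
A unit hogging moment at Q produces rotation L₁/(3EI) + L₂/(3EI) = 4.933/EI.
Slope continuity at Q: θ_0 = M_Q·4.933/EI, so M_Q = 1588/4.933 = 322 kip·ft (hogging).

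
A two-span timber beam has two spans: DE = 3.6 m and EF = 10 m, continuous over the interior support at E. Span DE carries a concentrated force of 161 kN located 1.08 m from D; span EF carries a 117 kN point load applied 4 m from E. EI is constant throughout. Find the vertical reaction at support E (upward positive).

Take M_E as the redundant. Released structure: two simple spans DE and EF with a hinge at E.
Rotations at E on the released spans (each span's end-slope, ×1/EI):
  span DE: point load 161 at a = 1.08: Pab(L + a)/(6LEI) = 94.94/EI
  span EF: point load 117 at a = 4: Pab(L + b)/(6LEI) = 748.8/EI
  relative rotation θ_0 = (94.94 + 748.8)/EI = 843.7/EI
A unit hogging moment at E produces rotation L₁/(3EI) + L₂/(3EI) = 4.533/EI.
Compatibility: M_E·(L₁+L₂)/(3EI) = θ_0, giving M_E = 186.1 kN·m (hogging).
Span DE, ΣM about D with M_E applied at E: R_E^{DE}·3.6 = 173.9 + 186.1, so R_E^{DE} = 100 kN and R_D = 161 − 100 = 61 kN.
Span EF, ΣM about F: R_E^{EF}·10 = 702 + 186.1, so R_E^{EF} = 88.81 kN and R_F = 117 − 88.81 = 28.19 kN.
R_E = 100 + 88.81 = 188.8 kN.

R_E = 188.8 kN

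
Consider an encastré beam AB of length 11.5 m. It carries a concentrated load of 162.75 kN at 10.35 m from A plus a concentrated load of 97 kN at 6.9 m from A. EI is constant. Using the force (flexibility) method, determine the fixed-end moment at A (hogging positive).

M_A = 123.9 kN·m

Take the two fixed-end moments M_A, M_B as redundants; the released structure is the simple span AB.
End rotations of the released simple span under the applied load (×1/EI):
  at A: point load 162.75 at a = 10.35: Pab(L + b)/(6LEI) = 355.1/EI
  at B: point load 162.75 at a = 10.35: Pab(L + a)/(6LEI) = 613.4/EI
  at A: point load 97 at a = 6.9: Pab(L + b)/(6LEI) = 718.4/EI
  at B: point load 97 at a = 6.9: Pab(L + a)/(6LEI) = 821/EI
  θ_A0 = 1074/EI,  θ_B0 = 1434/EI
Flexibility coefficients: a unit moment at one end gives L/(3EI) there and L/(6EI) at the far end, so f₁₁ = f₂₂ = 3.833/EI and f₁₂ = f₂₁ = 1.917/EI.
Compatibility — zero rotation at each built-in end:
  3.833 M_A + 1.917 M_B = 1074
  1.917 M_A + 3.833 M_B = 1434
Solving the pair gives M_A = 123.9 kN·m and M_B = 312.2 kN·m (hogging).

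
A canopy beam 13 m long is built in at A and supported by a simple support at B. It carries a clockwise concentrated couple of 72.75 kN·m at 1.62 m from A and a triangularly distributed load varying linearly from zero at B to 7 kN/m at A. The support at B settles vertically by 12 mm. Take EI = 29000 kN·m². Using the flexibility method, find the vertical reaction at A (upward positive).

R_A = 34.91 kN

Take the reaction at B as the redundant and release it; the primary structure is a cantilever fixed at A.
Primary-structure tip deflection at B by superposition:
  clockwise couple 72.75 at a = 1.62: M₀a(2L − a)/(2EI) = 1437/EI
  triangular load, peak 7 at the fixed end: w₀L⁴/(30EI) = 6664/EI
  δ_0 = 8101/EI
Tip deflection under a unit load at B: L³/(3EI) = 732.3/EI.
With EI = 29000 kN·m²: δ_0 = 0.27934 m and δ_{BB} = 0.025253 m/kN.
Compatibility — the beam at B must follow the support down by 0.012 m: δ_0 − R_B·δ_{BB} = 0.012, so R_B = (0.27934 − 0.012)/0.025253 = 10.59 kN.
Vertical equilibrium: R_A = ΣP − R_B = 45.5 − 10.59 = 34.91 kN.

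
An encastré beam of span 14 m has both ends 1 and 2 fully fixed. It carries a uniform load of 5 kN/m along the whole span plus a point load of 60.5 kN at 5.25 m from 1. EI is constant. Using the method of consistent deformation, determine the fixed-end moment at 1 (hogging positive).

M_1 = 205.7 kN·m

Take the two fixed-end moments M_1, M_2 as redundants; the released structure is the simple span 12.
On the primary (simply-supported) span, the end slopes from the loading are:
  at 1: UDL 5: wL³/(24EI) = 571.7/EI
  at 2: UDL 5: wL³/(24EI) = 571.7/EI
  at 1: point load 60.5 at a = 5.25: Pab(L + b)/(6LEI) = 752.7/EI
  at 2: point load 60.5 at a = 5.25: Pab(L + a)/(6LEI) = 636.9/EI
  θ_10 = 1324/EI,  θ_20 = 1209/EI
Flexibility coefficients: a unit moment at one end gives L/(3EI) there and L/(6EI) at the far end, so f₁₁ = f₂₂ = 4.667/EI and f₁₂ = f₂₁ = 2.333/EI.
Compatibility — zero rotation at each built-in end:
  4.667 M_1 + 2.333 M_2 = 1324
  2.333 M_1 + 4.667 M_2 = 1209
Solving the pair gives M_1 = 205.7 kN·m and M_2 = 156.1 kN·m (hogging).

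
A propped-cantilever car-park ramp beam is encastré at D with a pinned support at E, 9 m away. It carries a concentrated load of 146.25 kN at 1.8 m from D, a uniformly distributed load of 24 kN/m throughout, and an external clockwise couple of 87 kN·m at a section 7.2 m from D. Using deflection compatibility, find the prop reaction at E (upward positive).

R_E = 103.1 kN

Release the roller at E. Primary structure: cantilever fixed at D.
Free-end deflection of the primary structure under the applied loading (downward +):
  point load 146.25 at a = 1.8: Pa²(3L − a)/(6EI) = 1990/EI
  UDL 24: wL⁴/(8EI) = 19683/EI
  clockwise couple 87 at a = 7.2: M₀a(2L − a)/(2EI) = 3383/EI
  δ_0 = 25056/EI
Flexibility coefficient — unit upward force at E: δ_{EE} = L³/(3EI) = 243/EI.
The prop prevents deflection at E: R_E = δ_0/δ_{EE} = 25056/243 = 103.1 kN.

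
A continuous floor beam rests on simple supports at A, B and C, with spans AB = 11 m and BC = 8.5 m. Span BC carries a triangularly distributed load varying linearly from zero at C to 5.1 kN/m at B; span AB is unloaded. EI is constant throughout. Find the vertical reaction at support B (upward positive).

Take M_B as the redundant. Released structure: two simple spans AB and BC with a hinge at B.
Rotations at B on the released spans (each span's end-slope, ×1/EI):
  span BC: triangular load, peak 5.1: w₀L³/(45EI) = 69.6/EI
  relative rotation θ_0 = (0 + 69.6)/EI = 69.6/EI
A unit hogging moment at B produces rotation L₁/(3EI) + L₂/(3EI) = 6.5/EI.
Slope continuity at B: θ_0 = M_B·6.5/EI, so M_B = 69.6/6.5 = 10.71 kN·m (hogging).
Span AB, ΣM about A with M_B applied at B: R_B^{AB}·11 = 0 + 10.71, so R_B^{AB} = 0.9734 kN and R_A = 0 − 0.9734 = -0.9734 kN.
Span BC, ΣM about C: R_B^{BC}·8.5 = 122.8 + 10.71, so R_B^{BC} = 15.71 kN and R_C = 21.68 − 15.71 = 5.965 kN.
R_B = 0.9734 + 15.71 = 16.68 kN.

R_B = 16.68 kN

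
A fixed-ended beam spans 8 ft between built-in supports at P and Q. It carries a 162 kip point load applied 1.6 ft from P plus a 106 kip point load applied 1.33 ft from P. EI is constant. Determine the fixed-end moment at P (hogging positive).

Take the two fixed-end moments M_P, M_Q as redundants; the released structure is the simple span PQ.
On the primary (simply-supported) span, the end slopes from the loading are:
  at P: point load 162 at a = 1.6: Pab(L + b)/(6LEI) = 497.7/EI
  at Q: point load 162 at a = 1.6: Pab(L + a)/(6LEI) = 331.8/EI
  at P: point load 106 at a = 1.33: Pab(L + b)/(6LEI) = 287.4/EI
  at Q: point load 106 at a = 1.33: Pab(L + a)/(6LEI) = 182.8/EI
  θ_P0 = 785.1/EI,  θ_Q0 = 514.6/EI
Flexibility coefficients: a unit moment at one end gives L/(3EI) there and L/(6EI) at the far end, so f₁₁ = f₂₂ = 2.667/EI and f₁₂ = f₂₁ = 1.333/EI.
Compatibility — zero rotation at each built-in end:
  2.667 M_P + 1.333 M_Q = 785.1
  1.333 M_P + 2.667 M_Q = 514.6
Solving the pair gives M_P = 263.9 kip·ft and M_Q = 61.01 kip·ft (hogging).

M_P = 263.9 kip·ft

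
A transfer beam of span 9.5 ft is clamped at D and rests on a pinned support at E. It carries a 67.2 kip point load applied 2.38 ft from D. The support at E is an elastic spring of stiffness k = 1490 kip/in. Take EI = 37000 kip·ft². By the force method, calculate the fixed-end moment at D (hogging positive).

M_D = 105.2 kip·ft

Remove the prop at E; the released (primary) structure is a cantilever built in at D.
Deflection at E on the released cantilever, summing each load's contribution:
  point load 67.2 at a = 2.38: Pa²(3L − a)/(6EI) = 1657/EI
Flexibility coefficient — unit upward force at E: δ_{EE} = L³/(3EI) = 285.8/EI.
With EI = 37000 kip·ft²: δ_0 = 0.044786 ft and δ_{EE} = 0.007724 ft/kip.
Compatibility — the spring shortens by R_E/k under the reaction it provides: δ_0 − R_E·δ_{EE} = R_E/k. With 1/k = 1/(1490×12) ft/kip = 0.000056 ft/kip, R_E = δ_0 / (δ_{EE} + 1/k) = 0.044786 / (0.007724 + 0.000056) = 5.757 kip.
Moment equilibrium about D: M_D = Σ(load moments about D) − R_E·L = 159.9 − 5.757×9.5 = 105.2 kip·ft.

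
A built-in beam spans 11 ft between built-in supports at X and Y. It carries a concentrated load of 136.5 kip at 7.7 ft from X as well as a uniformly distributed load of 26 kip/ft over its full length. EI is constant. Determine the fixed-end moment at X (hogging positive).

M_X = 356.8 kip·ft

Take the two fixed-end moments M_X, M_Y as redundants; the released structure is the simple span XY.
Simple-span end rotations at X and Y under the given loads:
  at X: point load 136.5 at a = 7.7: Pab(L + b)/(6LEI) = 751.5/EI
  at Y: point load 136.5 at a = 7.7: Pab(L + a)/(6LEI) = 982.7/EI
  at X: UDL 26: wL³/(24EI) = 1442/EI
  at Y: UDL 26: wL³/(24EI) = 1442/EI
  θ_X0 = 2193/EI,  θ_Y0 = 2425/EI
Flexibility coefficients: a unit moment at one end gives L/(3EI) there and L/(6EI) at the far end, so f₁₁ = f₂₂ = 3.667/EI and f₁₂ = f₂₁ = 1.833/EI.
Compatibility — zero rotation at each built-in end:
  3.667 M_X + 1.833 M_Y = 2193
  1.833 M_X + 3.667 M_Y = 2425
Solving the pair gives M_X = 356.8 kip·ft and M_Y = 482.9 kip·ft (hogging).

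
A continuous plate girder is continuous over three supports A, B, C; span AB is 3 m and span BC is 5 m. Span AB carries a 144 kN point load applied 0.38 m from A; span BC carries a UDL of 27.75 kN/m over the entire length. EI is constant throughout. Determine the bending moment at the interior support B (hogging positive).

M_B = 64.29 kN·m

Insert a hinge at B; M_B is the redundant, and each span becomes simply supported.
Discontinuity in slope at B on the released structure — sum the simple-span end rotations:
  span AB: point load 144 at a = 0.38: Pab(L + a)/(6LEI) = 26.92/EI
  span BC: UDL 27.75: wL³/(24EI) = 144.5/EI
  relative rotation θ_0 = (26.92 + 144.5)/EI = 171.5/EI
A unit hogging moment at B produces rotation L₁/(3EI) + L₂/(3EI) = 2.667/EI.
Compatibility: M_B·(L₁+L₂)/(3EI) = θ_0, giving M_B = 64.29 kN·m (hogging).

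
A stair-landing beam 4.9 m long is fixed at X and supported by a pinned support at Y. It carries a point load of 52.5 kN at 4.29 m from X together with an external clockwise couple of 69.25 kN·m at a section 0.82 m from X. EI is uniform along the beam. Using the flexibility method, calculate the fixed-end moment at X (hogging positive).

Remove the prop at Y; the released (primary) structure is a cantilever built in at X.
Primary-structure tip deflection at Y by superposition:
  point load 52.5 at a = 4.29: Pa²(3L − a)/(6EI) = 1676/EI
  clockwise couple 69.25 at a = 0.82: M₀a(2L − a)/(2EI) = 255/EI
  δ_0 = 1931/EI
Tip deflection under a unit load at Y: L³/(3EI) = 39.22/EI.
Compatibility at Y: δ_0 − R_Y·δ_{YY} = 0, so R_Y = 1931/39.22 = 49.25 kN.
Moment equilibrium about X: M_X = Σ(load moments about X) − R_Y·L = 294.5 − 49.25×4.9 = 53.16 kN·m.

M_X = 53.16 kN·m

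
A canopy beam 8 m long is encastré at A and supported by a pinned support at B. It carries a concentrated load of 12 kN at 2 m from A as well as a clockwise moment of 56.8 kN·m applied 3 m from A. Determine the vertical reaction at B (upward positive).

R_B = 7.521 kN

Choose R_B as the redundant. The primary structure is the cantilever fixed at A.
Free-end deflection of the primary structure under the applied loading (downward +):
  point load 12 at a = 2: Pa²(3L − a)/(6EI) = 176/EI
  clockwise couple 56.8 at a = 3: M₀a(2L − a)/(2EI) = 1108/EI
  δ_0 = 1284/EI
Tip deflection under a unit load at B: L³/(3EI) = 170.7/EI.
The prop prevents deflection at B: R_B = δ_0/δ_{BB} = 1284/170.7 = 7.521 kN.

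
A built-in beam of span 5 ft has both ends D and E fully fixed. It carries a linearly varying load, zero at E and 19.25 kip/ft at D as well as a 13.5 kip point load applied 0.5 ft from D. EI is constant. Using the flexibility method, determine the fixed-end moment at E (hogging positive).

M_E = 16.65 kip·ft

Take the two fixed-end moments M_D, M_E as redundants; the released structure is the simple span DE.
On the primary (simply-supported) span, the end slopes from the loading are:
  at D: triangular load, peak 19.25: w₀L³/(45EI) = 53.47/EI
  at E: triangular load, peak 19.25: 7w₀L³/(360EI) = 46.79/EI
  at D: point load 13.5 at a = 0.5: Pab(L + b)/(6LEI) = 9.619/EI
  at E: point load 13.5 at a = 0.5: Pab(L + a)/(6LEI) = 5.569/EI
  θ_D0 = 63.09/EI,  θ_E0 = 52.36/EI
Flexibility coefficients: a unit moment at one end gives L/(3EI) there and L/(6EI) at the far end, so f₁₁ = f₂₂ = 1.667/EI and f₁₂ = f₂₁ = 0.8333/EI.
Compatibility — zero rotation at each built-in end:
  1.667 M_D + 0.8333 M_E = 63.09
  0.8333 M_D + 1.667 M_E = 52.36
Solving the pair gives M_D = 29.53 kip·ft and M_E = 16.65 kip·ft (hogging).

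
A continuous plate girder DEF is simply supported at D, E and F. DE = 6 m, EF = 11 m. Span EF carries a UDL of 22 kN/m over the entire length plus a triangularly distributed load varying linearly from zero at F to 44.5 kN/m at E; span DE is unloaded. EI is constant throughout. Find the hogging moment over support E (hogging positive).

Take M_E as the redundant. Released structure: two simple spans DE and EF with a hinge at E.
Discontinuity in slope at E on the released structure — sum the simple-span end rotations:
  span EF: UDL 22: wL³/(24EI) = 1220/EI
  span EF: triangular load, peak 44.5: w₀L³/(45EI) = 1316/EI
  relative rotation θ_0 = (0 + 2536)/EI = 2536/EI
A unit hogging moment at E produces rotation L₁/(3EI) + L₂/(3EI) = 5.667/EI.
Slope continuity at E: θ_0 = M_E·5.667/EI, so M_E = 2536/5.667 = 447.6 kN·m (hogging).

M_E = 447.6 kN·m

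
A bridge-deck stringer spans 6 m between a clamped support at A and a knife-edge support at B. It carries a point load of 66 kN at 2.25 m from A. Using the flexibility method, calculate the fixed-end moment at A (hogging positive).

M_A = 75.41 kN·m

Remove the prop at B; the released (primary) structure is a cantilever built in at A.
Free-end deflection of the primary structure under the applied loading (downward +):
  point load 66 at a = 2.25: Pa²(3L − a)/(6EI) = 877.1/EI
Tip deflection under a unit load at B: L³/(3EI) = 72/EI.
The prop prevents deflection at B: R_B = δ_0/δ_{BB} = 877.1/72 = 12.18 kN.
Moment equilibrium about A: M_A = Σ(load moments about A) − R_B·L = 148.5 − 12.18×6 = 75.41 kN·m.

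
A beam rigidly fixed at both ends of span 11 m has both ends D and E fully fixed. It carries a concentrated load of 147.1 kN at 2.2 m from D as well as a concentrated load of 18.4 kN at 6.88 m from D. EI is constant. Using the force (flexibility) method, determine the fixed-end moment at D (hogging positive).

M_D = 224.9 kN·m

Release both end moments; the primary structure is a simply-supported span DE with redundants M_D and M_E.
On the primary (simply-supported) span, the end slopes from the loading are:
  at D: point load 147.1 at a = 2.2: Pab(L + b)/(6LEI) = 854.4/EI
  at E: point load 147.1 at a = 2.2: Pab(L + a)/(6LEI) = 569.6/EI
  at D: point load 18.4 at a = 6.88: Pab(L + b)/(6LEI) = 119.5/EI
  at E: point load 18.4 at a = 6.88: Pab(L + a)/(6LEI) = 141.3/EI
  θ_D0 = 973.8/EI,  θ_E0 = 710.9/EI
Flexibility coefficients: a unit moment at one end gives L/(3EI) there and L/(6EI) at the far end, so f₁₁ = f₂₂ = 3.667/EI and f₁₂ = f₂₁ = 1.833/EI.
Compatibility — zero rotation at each built-in end:
  3.667 M_D + 1.833 M_E = 973.8
  1.833 M_D + 3.667 M_E = 710.9
Solving the pair gives M_D = 224.9 kN·m and M_E = 81.43 kN·m (hogging).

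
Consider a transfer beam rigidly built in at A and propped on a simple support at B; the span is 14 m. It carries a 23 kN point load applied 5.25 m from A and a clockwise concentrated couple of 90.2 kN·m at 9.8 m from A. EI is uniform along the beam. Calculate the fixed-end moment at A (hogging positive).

M_A = 28.4 kN·m

Choose R_B as the redundant. The primary structure is the cantilever fixed at A.
Downward deflection at the released point B due to the loads:
  point load 23 at a = 5.25: Pa²(3L − a)/(6EI) = 3883/EI
  clockwise couple 90.2 at a = 9.8: M₀a(2L − a)/(2EI) = 8044/EI
  δ_0 = 11927/EI
Tip deflection under a unit load at B: L³/(3EI) = 914.7/EI.
Compatibility at B: δ_0 − R_B·δ_{BB} = 0, so R_B = 11927/914.7 = 13.04 kN.
Moment equilibrium about A: M_A = Σ(load moments about A) − R_B·L = 210.9 − 13.04×14 = 28.4 kN·m.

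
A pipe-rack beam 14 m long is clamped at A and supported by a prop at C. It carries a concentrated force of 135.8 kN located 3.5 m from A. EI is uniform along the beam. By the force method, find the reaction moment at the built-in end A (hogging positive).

Release the roller at C. Primary structure: cantilever fixed at A.
Deflection at C on the released cantilever, summing each load's contribution:
  point load 135.8 at a = 3.5: Pa²(3L − a)/(6EI) = 10674/EI
Tip deflection under a unit load at C: L³/(3EI) = 914.7/EI.
Compatibility at C: δ_0 − R_C·δ_{CC} = 0, so R_C = 10674/914.7 = 11.67 kN.
Moment equilibrium about A: M_A = Σ(load moments about A) − R_C·L = 475.3 − 11.67×14 = 311.9 kN·m.

M_A = 311.9 kN·m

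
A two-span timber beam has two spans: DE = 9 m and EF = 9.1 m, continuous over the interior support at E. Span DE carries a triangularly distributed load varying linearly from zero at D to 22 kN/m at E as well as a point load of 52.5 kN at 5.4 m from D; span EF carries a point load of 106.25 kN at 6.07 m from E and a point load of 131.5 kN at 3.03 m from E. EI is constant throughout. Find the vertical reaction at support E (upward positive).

Insert a hinge at E; M_E is the redundant, and each span becomes simply supported.
Rotations at E on the released spans (each span's end-slope, ×1/EI):
  span DE: triangular load, peak 22: w₀L³/(45EI) = 356.4/EI
  span DE: point load 52.5 at a = 5.4: Pab(L + a)/(6LEI) = 272.2/EI
  span EF: point load 106.25 at a = 6.07: Pab(L + b)/(6LEI) = 434.1/EI
  span EF: point load 131.5 at a = 3.03: Pab(L + b)/(6LEI) = 672/EI
  relative rotation θ_0 = (628.6 + 1106)/EI = 1735/EI
A unit hogging moment at E produces rotation L₁/(3EI) + L₂/(3EI) = 6.033/EI.
Slope continuity at E: θ_0 = M_E·6.033/EI, so M_E = 1735/6.033 = 287.5 kN·m (hogging).
Span DE, ΣM about D with M_E applied at E: R_E^{DE}·9 = 877.5 + 287.5, so R_E^{DE} = 129.4 kN and R_D = 151.5 − 129.4 = 22.05 kN.
Span EF, ΣM about F: R_E^{EF}·9.1 = 1120 + 287.5, so R_E^{EF} = 154.7 kN and R_F = 237.8 − 154.7 = 83.06 kN.
R_E = 129.4 + 154.7 = 284.1 kN.

R_E = 284.1 kN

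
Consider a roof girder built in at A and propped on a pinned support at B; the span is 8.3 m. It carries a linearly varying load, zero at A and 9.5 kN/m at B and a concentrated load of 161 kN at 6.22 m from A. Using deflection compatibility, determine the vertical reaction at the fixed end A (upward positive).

Remove the prop at B; the released (primary) structure is a cantilever built in at A.
Free-end deflection of the primary structure under the applied loading (downward +):
  triangular load, peak 9.5 at the free end: 11w₀L⁴/(120EI) = 4133/EI
  point load 161 at a = 6.22: Pa²(3L − a)/(6EI) = 19392/EI
  δ_0 = 23525/EI
Tip deflection under a unit load at B: L³/(3EI) = 190.6/EI.
Compatibility at B: δ_0 − R_B·δ_{BB} = 0, so R_B = 23525/190.6 = 123.4 kN.
Vertical equilibrium: R_A = ΣP − R_B = 200.4 − 123.4 = 76.99 kN.

R_A = 76.99 kN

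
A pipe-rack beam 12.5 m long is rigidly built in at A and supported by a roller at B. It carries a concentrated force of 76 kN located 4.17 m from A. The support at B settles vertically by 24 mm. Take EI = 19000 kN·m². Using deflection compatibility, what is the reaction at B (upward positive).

Choose R_B as the redundant. The primary structure is the cantilever fixed at A.
Deflection at B on the released cantilever, summing each load's contribution:
  point load 76 at a = 4.17: Pa²(3L − a)/(6EI) = 7341/EI
Flexibility coefficient — unit upward force at B: δ_{BB} = L³/(3EI) = 651/EI.
With EI = 19000 kN·m²: δ_0 = 0.38638 m and δ_{BB} = 0.034265 m/kN.
Compatibility — the beam at B must follow the support down by 0.024 m: δ_0 − R_B·δ_{BB} = 0.024, so R_B = (0.38638 − 0.024)/0.034265 = 10.58 kN.

R_B = 10.58 kN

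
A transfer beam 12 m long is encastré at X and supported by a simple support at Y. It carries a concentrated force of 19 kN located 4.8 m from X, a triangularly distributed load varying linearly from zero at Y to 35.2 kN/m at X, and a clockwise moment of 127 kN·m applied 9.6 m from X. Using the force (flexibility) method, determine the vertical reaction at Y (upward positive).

R_Y = 61.43 kN

Remove the prop at Y; the released (primary) structure is a cantilever built in at X.
Deflection at Y on the released cantilever, summing each load's contribution:
  point load 19 at a = 4.8: Pa²(3L − a)/(6EI) = 2276/EI
  triangular load, peak 35.2 at the fixed end: w₀L⁴/(30EI) = 24330/EI
  clockwise couple 127 at a = 9.6: M₀a(2L − a)/(2EI) = 8778/EI
  δ_0 = 35385/EI
Flexibility coefficient — unit upward force at Y: δ_{YY} = L³/(3EI) = 576/EI.
The prop prevents deflection at Y: R_Y = δ_0/δ_{YY} = 35385/576 = 61.43 kN.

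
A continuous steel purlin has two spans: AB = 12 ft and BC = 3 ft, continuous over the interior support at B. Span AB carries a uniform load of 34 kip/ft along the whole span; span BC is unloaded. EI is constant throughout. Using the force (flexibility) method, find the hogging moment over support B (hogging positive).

Take M_B as the redundant. Released structure: two simple spans AB and BC with a hinge at B.
Discontinuity in slope at B on the released structure — sum the simple-span end rotations:
  span AB: UDL 34: wL³/(24EI) = 2448/EI
  relative rotation θ_0 = (2448 + 0)/EI = 2448/EI
A unit hogging moment at B produces rotation L₁/(3EI) + L₂/(3EI) = 5/EI.
Compatibility: M_B·(L₁+L₂)/(3EI) = θ_0, giving M_B = 489.6 kip·ft (hogging).

M_B = 489.6 kip·ft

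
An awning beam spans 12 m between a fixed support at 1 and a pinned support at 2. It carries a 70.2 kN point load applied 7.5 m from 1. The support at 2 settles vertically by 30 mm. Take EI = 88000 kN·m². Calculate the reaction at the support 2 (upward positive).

R_2 = 27.98 kN

Remove the prop at 2; the released (primary) structure is a cantilever built in at 1.
Deflection at 2 on the released cantilever, summing each load's contribution:
  point load 70.2 at a = 7.5: Pa²(3L − a)/(6EI) = 18757/EI
Flexibility coefficient — unit upward force at 2: δ_{22} = L³/(3EI) = 576/EI.
With EI = 88000 kN·m²: δ_0 = 0.21314 m and δ_{22} = 0.006545 m/kN.
Compatibility — the beam at 2 must follow the support down by 0.03 m: δ_0 − R_2·δ_{22} = 0.03, so R_2 = (0.21314 − 0.03)/0.006545 = 27.98 kN.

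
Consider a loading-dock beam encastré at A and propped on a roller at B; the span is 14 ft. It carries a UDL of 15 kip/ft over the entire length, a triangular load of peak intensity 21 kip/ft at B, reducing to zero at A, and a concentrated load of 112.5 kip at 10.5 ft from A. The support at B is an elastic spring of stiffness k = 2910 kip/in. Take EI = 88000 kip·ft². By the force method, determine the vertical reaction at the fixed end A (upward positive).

Take the reaction at B as the redundant and release it; the primary structure is a cantilever fixed at A.
Deflection at B on the released cantilever, summing each load's contribution:
  UDL 15: wL⁴/(8EI) = 72030/EI
  triangular load, peak 21 at the free end: 11w₀L⁴/(120EI) = 73951/EI
  point load 112.5 at a = 10.5: Pa²(3L − a)/(6EI) = 65116/EI
  δ_0 = 211097/EI
Flexibility coefficient — unit upward force at B: δ_{BB} = L³/(3EI) = 914.7/EI.
With EI = 88000 kip·ft²: δ_0 = 2.3988 ft and δ_{BB} = 0.010394 ft/kip.
Compatibility — the spring shortens by R_B/k under the reaction it provides: δ_0 − R_B·δ_{BB} = R_B/k. With 1/k = 1/(2910×12) ft/kip = 0.000029 ft/kip, R_B = δ_0 / (δ_{BB} + 1/k) = 2.3988 / (0.010394 + 0.000029) = 230.2 kip.
Vertical equilibrium: R_A = ΣP − R_B = 469.5 − 230.2 = 239.3 kip.

R_A = 239.3 kip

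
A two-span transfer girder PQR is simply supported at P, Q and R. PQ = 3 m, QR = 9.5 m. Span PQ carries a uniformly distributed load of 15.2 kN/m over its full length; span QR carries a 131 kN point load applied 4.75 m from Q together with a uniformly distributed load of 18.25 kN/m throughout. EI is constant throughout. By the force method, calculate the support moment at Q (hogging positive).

M_Q = 337.9 kN·m

Release continuity at Q by inserting a hinge; the redundant is the internal moment M_Q. The primary structure is two simply-supported spans PQ and QR.
Rotations at Q on the released spans (each span's end-slope, ×1/EI):
  span PQ: UDL 15.2: wL³/(24EI) = 17.1/EI
  span QR: point load 131 at a = 4.75: Pab(L + b)/(6LEI) = 738.9/EI
  span QR: UDL 18.25: wL³/(24EI) = 652/EI
  relative rotation θ_0 = (17.1 + 1391)/EI = 1408/EI
A unit hogging moment at Q produces rotation L₁/(3EI) + L₂/(3EI) = 4.167/EI.
Slope continuity at Q: θ_0 = M_Q·4.167/EI, so M_Q = 1408/4.167 = 337.9 kN·m (hogging).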